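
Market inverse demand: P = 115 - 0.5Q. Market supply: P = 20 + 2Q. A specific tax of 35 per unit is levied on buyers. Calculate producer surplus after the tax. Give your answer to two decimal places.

576.00

Without the tax, 115 - 0.5Q = 20 + 2Q so Q* = 38 and P* = 96.
A tax on buyers shifts demand down by 35: (115 - 35) - 0.5Q = 20 + 2Q, so Q_t = 24. Buyers pay P_b = 103; sellers receive P_s = P_b - 35 = 68.
PS = (1/2)(Q_t)(P_s - 20) = (1/2)(24)(48) = 576.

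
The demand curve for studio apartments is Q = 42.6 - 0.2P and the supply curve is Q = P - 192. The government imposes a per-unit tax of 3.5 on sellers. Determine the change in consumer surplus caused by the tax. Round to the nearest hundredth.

Rewriting demand in inverse form: P = 213 - 5Q.
Rewriting supply in inverse form: P = 192 + Q.
Pre-tax equilibrium: 213 - 5Q = 192 + Q gives Q* = 3.5, P* = 195.5.
With the tax, sellers need 3.5 more per unit: 213 - 5Q = 192 + Q + 3.5, so Q_t = 2.9167. Buyers pay P_b = 198.4167; sellers receive P_s = P_b - 3.5 = 194.9167.
Consumers lose the trapezoid between P* and P_b out to Q_t plus the triangle from Q_t to Q*: change in CS = 21.2674 - 30.625 = -9.3576.

-9.36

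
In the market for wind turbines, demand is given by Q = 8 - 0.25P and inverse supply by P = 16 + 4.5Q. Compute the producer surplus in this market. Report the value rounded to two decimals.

7.97

Rewriting demand in inverse form: P = 32 - 4Q.
Setting demand equal to supply, 16 = 8.5Q, so Q* = 1.8824 and P* = 24.4706.
Producer surplus is the triangle above supply below P*: (1/2)(1.8824)(24.4706 - 16) = (1/2)(1.8824)(8.4706) = 7.9723.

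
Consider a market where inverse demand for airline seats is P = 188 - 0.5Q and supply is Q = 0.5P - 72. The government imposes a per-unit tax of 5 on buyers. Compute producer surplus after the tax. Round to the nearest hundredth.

Rewriting supply in inverse form: P = 144 + 2Q.
Pre-tax equilibrium: 188 - 0.5Q = 144 + 2Q gives Q* = 17.6, P* = 179.2.
With the tax, buyers' net willingness to pay falls by 5: (188 - 5) - 0.5Q = 144 + 2Q, so Q_t = 15.6. Buyers pay P_b = 180.2; sellers receive P_s = P_b - 5 = 175.2.
PS = (1/2)(Q_t)(P_s - 144) = (1/2)(15.6)(31.2) = 243.36.

243.36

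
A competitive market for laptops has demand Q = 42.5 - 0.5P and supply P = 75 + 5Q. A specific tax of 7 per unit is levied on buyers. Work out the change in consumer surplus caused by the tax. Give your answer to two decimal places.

Rewriting demand in inverse form: P = 85 - 2Q.
Pre-tax equilibrium: 85 - 2Q = 75 + 5Q gives Q* = 1.4286, P* = 82.1429.
With the tax, buyers' net willingness to pay falls by 7: (85 - 7) - 2Q = 75 + 5Q, so Q_t = 0.4286. Buyers pay P_b = 84.1429; sellers receive P_s = P_b - 7 = 77.1429.
CS falls from (1/2)(1.4286)(2.8571) = 2.0408 to (1/2)(0.4286)(0.8571) = 0.1837, a change of -1.8571.

-1.86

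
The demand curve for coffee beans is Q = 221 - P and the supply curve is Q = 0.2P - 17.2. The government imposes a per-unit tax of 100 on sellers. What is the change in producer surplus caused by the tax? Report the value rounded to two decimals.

-1180.56

Rewriting demand in inverse form: P = 221 - Q.
Rewriting supply in inverse form: P = 86 + 5Q.
Without the tax, 221 - Q = 86 + 5Q so Q* = 22.5 and P* = 198.5.
A tax on sellers shifts supply up by 100: 221 - Q = 86 + 5Q + 100, so Q_t = 5.8333. Buyers pay P_b = 215.1667; sellers receive P_s = P_b - 100 = 115.1667.
PS falls from (1/2)(22.5)(112.5) = 1265.625 to (1/2)(5.8333)(29.1667) = 85.0694, a change of -1180.5556.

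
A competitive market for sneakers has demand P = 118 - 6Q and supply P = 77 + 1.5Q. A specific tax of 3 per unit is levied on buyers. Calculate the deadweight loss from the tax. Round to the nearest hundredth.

0.60

Pre-tax equilibrium: 118 - 6Q = 77 + 1.5Q gives Q* = 5.4667, P* = 85.2.
With the tax, buyers' net willingness to pay falls by 3: (118 - 3) - 6Q = 77 + 1.5Q, so Q_t = 5.0667. Buyers pay P_b = 87.6; sellers receive P_s = P_b - 3 = 84.6.
The welfare triangle lost has base Q* - Q_t = 0.4 and height t = 3, so DWL = (1/2)(0.4)(3) = 0.6.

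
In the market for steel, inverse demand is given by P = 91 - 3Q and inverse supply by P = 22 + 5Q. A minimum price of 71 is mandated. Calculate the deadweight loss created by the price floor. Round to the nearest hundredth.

Free-market equilibrium: 91 - 3Q = 22 + 5Q gives Q* = 8.625, P* = 65.125.
At the floor price 71, quantity demanded is (91 - 71)/3 = 6.6667; demand is the short side, so Q = 6.6667 trades at P = 71.
The lost-trades triangle has base Q* - 6.6667 = 1.9583 and height equal to the gap between the curves at Q = 6.6667, which is 71 - 55.3333 = 15.6667. DWL = (1/2)(1.9583)(15.6667) = 15.3403.

15.34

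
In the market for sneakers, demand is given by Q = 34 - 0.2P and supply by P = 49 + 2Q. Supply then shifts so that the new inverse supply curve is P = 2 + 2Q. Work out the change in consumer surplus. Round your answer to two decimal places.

693.01

Rewriting demand in inverse form: P = 170 - 5Q.
Initial equilibrium: Q_0 = 17.2857, P_0 = 83.5714; CS_0 = (1/2)(17.2857)(86.4286) = 746.9898, PS_0 = (1/2)(17.2857)(34.5714) = 298.7959.
New equilibrium: 170 - 5Q = 2 + 2Q gives Q_1 = 24, P_1 = 50; CS_1 = 1440, PS_1 = 576.
Change in consumer surplus = 1440 - 746.9898 = 693.0102.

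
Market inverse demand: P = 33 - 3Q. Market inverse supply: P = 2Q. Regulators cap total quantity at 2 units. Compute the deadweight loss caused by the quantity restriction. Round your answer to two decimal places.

52.90

Unrestricted equilibrium: Q* = (33 - 0)/(3 + 2) = 6.6.
At Q = 2 the demand price is 33 - 3(2) = 27 and the supply price is 0 + 2(2) = 4.
DWL = (1/2)(gap between curves at 2) x (Q* - 2) = (1/2)(23)(4.6) = 52.9.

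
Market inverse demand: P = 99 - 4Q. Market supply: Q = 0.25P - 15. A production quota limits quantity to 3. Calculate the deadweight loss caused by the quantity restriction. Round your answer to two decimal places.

14.06

Rewriting supply in inverse form: P = 60 + 4Q.
Without the quota, 99 - 4Q = 60 + 4Q gives Q* = 4.875.
At Q = 3 the demand price is 99 - 4(3) = 87 and the supply price is 60 + 4(3) = 72.
DWL = (1/2)(gap between curves at 3) x (Q* - 3) = (1/2)(15)(1.875) = 14.0625.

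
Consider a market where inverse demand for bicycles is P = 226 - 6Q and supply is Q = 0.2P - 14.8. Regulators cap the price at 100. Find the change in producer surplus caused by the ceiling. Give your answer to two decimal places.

-409.76

Rewriting supply in inverse form: P = 74 + 5Q.
Without the control, 226 - 6Q = 74 + 5Q so Q* = 13.8182 and P* = 143.0909.
At the ceiling price 100, quantity supplied is (100 - 74)/5 = 5.2; supply is the short side, so Q = 5.2 trades at P = 100.
PS goes from (1/2)(13.8182)(69.0909) = 477.3554 to 67.6 (computed as (100 - 74)(5.2) - (1/2)(5)(5.2)^2), a change of -409.7554.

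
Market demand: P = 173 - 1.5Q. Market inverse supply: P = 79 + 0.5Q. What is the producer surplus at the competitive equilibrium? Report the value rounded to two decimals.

552.25

Equilibrium: 173 - 1.5Q = 79 + 0.5Q, so Q* = 47 and P* = 102.5.
PS is the area between P* and the supply curve from 0 to Q*: (1/2)(47)(23.5) = 552.25.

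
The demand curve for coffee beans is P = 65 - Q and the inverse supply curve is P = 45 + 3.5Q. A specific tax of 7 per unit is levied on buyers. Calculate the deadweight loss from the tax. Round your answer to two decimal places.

Pre-tax equilibrium: 65 - Q = 45 + 3.5Q gives Q* = 4.4444, P* = 60.5556.
A tax on buyers shifts demand down by 7: (65 - 7) - Q = 45 + 3.5Q, so Q_t = 2.8889. Buyers pay P_b = 62.1111; sellers receive P_s = P_b - 7 = 55.1111.
The welfare triangle lost has base Q* - Q_t = 1.5556 and height t = 7, so DWL = (1/2)(1.5556)(7) = 5.4444.

5.44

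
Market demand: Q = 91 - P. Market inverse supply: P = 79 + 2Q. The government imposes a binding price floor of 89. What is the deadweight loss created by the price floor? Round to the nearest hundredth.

6.00

Rewriting demand in inverse form: P = 91 - Q.
Without the control, 91 - Q = 79 + 2Q so Q* = 4 and P* = 87.
At P = 89, buyers demand (91 - 89)/1 = 2 while sellers would supply more, so the quantity traded is 2 at price 89.
At Q = 2 the demand price is 89 and the supply price is 83. Deadweight loss is the triangle between the curves from 2 to 4: (1/2)(89 - 83)(4 - 2) = 6.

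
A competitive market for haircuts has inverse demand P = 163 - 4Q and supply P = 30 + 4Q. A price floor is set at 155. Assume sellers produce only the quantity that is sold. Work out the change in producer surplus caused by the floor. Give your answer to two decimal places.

-310.78

Without the control, 163 - 4Q = 30 + 4Q so Q* = 16.625 and P* = 96.5.
At P = 155, buyers demand (163 - 155)/4 = 2 while sellers would supply more, so the quantity traded is 2 at price 155.
PS goes from (1/2)(16.625)(66.5) = 552.7812 to 242 (computed as (155 - 30)(2) - (1/2)(4)(2)^2), a change of -310.7812.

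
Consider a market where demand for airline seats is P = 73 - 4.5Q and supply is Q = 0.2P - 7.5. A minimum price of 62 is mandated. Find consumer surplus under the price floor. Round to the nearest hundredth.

13.44

Rewriting supply in inverse form: P = 37.5 + 5Q.
Free-market equilibrium: 73 - 4.5Q = 37.5 + 5Q gives Q* = 3.7368, P* = 56.1842.
At the floor price 62, quantity demanded is (73 - 62)/4.5 = 2.4444; demand is the short side, so Q = 2.4444 trades at P = 62.
CS is the triangle under demand above 62: (1/2)(2.4444)(73 - 62) = 13.4444.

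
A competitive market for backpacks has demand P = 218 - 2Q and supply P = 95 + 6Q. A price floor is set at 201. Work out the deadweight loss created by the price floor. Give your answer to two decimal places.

Without the control, 218 - 2Q = 95 + 6Q so Q* = 15.375 and P* = 187.25.
At P = 201, buyers demand (218 - 201)/2 = 8.5 while sellers would supply more, so the quantity traded is 8.5 at price 201.
The lost-trades triangle has base Q* - 8.5 = 6.875 and height equal to the gap between the curves at Q = 8.5, which is 201 - 146 = 55. DWL = (1/2)(6.875)(55) = 189.0625.

189.06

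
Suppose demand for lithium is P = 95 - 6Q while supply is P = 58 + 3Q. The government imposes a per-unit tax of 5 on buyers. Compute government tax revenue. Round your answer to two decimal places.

17.78

Pre-tax equilibrium: 95 - 6Q = 58 + 3Q gives Q* = 4.1111, P* = 70.3333.
A tax on buyers shifts demand down by 5: (95 - 5) - 6Q = 58 + 3Q, so Q_t = 3.5556. Buyers pay P_b = 73.6667; sellers receive P_s = P_b - 5 = 68.6667.
Tax revenue = t x Q_t = 5 x 3.5556 = 17.7778.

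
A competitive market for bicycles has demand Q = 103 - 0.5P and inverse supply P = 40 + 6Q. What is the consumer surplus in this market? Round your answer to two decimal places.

430.56

Rewriting demand in inverse form: P = 206 - 2Q.
Set 206 - 2Q = 40 + 6Q, which gives 166 = 8Q, so Q* = 20.75 and P* = 206 - 2(20.75) = 164.5.
Consumer surplus is the triangle under demand above P*: (1/2)(20.75)(206 - 164.5) = (1/2)(20.75)(41.5) = 430.5625.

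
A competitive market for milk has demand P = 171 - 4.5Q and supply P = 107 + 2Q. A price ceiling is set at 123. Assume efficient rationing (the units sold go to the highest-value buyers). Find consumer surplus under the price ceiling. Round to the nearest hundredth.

240.00

Free-market equilibrium: 171 - 4.5Q = 107 + 2Q gives Q* = 9.8462, P* = 126.6923.
At P = 123, sellers supply (123 - 107)/2 = 8 while buyers want more, so the quantity traded is 8 at price 123.
The demand price at Q = 8 is 135. CS is the trapezoid between demand and 123 over [0, 8]: (1/2)[(171 - 123) + (135 - 123)](8) = 240.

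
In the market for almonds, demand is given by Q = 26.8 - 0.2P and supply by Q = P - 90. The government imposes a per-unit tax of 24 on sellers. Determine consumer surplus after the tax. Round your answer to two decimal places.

Rewriting demand in inverse form: P = 134 - 5Q.
Rewriting supply in inverse form: P = 90 + Q.
Pre-tax equilibrium: 134 - 5Q = 90 + Q gives Q* = 7.3333, P* = 97.3333.
With the tax, sellers need 24 more per unit: 134 - 5Q = 90 + Q + 24, so Q_t = 3.3333. Buyers pay P_b = 117.3333; sellers receive P_s = P_b - 24 = 93.3333.
CS = (1/2)(Q_t)(134 - P_b) = (1/2)(3.3333)(16.6667) = 27.7778.

27.78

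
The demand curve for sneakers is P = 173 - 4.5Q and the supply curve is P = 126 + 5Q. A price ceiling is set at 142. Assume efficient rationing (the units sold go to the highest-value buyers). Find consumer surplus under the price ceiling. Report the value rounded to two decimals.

Free-market equilibrium: 173 - 4.5Q = 126 + 5Q gives Q* = 4.9474, P* = 150.7368.
At P = 142, sellers supply (142 - 126)/5 = 3.2 while buyers want more, so the quantity traded is 3.2 at price 142.
The demand price at Q = 3.2 is 158.6. CS is the trapezoid between demand and 142 over [0, 3.2]: (1/2)[(173 - 142) + (158.6 - 142)](3.2) = 76.16.

76.16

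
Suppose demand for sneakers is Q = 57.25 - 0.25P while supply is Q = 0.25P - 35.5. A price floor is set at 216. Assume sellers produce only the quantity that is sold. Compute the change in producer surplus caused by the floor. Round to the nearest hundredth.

-17.16

Rewriting demand in inverse form: P = 229 - 4Q.
Rewriting supply in inverse form: P = 142 + 4Q.
Without the control, 229 - 4Q = 142 + 4Q so Q* = 10.875 and P* = 185.5.
At P = 216, buyers demand (229 - 216)/4 = 3.25 while sellers would supply more, so the quantity traded is 3.25 at price 216.
PS goes from (1/2)(10.875)(43.5) = 236.5312 to 219.375 (computed as (216 - 142)(3.25) - (1/2)(4)(3.25)^2), a change of -17.1562.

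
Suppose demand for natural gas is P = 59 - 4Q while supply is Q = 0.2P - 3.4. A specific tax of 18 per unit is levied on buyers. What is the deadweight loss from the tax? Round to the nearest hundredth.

18.00

Rewriting supply in inverse form: P = 17 + 5Q.
Pre-tax equilibrium: 59 - 4Q = 17 + 5Q gives Q* = 4.6667, P* = 40.3333.
A tax on buyers shifts demand down by 18: (59 - 18) - 4Q = 17 + 5Q, so Q_t = 2.6667. Buyers pay P_b = 48.3333; sellers receive P_s = P_b - 18 = 30.3333.
The welfare triangle lost has base Q* - Q_t = 2 and height t = 18, so DWL = (1/2)(2)(18) = 18.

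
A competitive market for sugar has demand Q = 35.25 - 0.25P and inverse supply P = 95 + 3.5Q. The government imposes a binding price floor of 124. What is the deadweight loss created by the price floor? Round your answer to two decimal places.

Rewriting demand in inverse form: P = 141 - 4Q.
Free-market equilibrium: 141 - 4Q = 95 + 3.5Q gives Q* = 6.1333, P* = 116.4667.
At P = 124, buyers demand (141 - 124)/4 = 4.25 while sellers would supply more, so the quantity traded is 4.25 at price 124.
The lost-trades triangle has base Q* - 4.25 = 1.8833 and height equal to the gap between the curves at Q = 4.25, which is 124 - 109.875 = 14.125. DWL = (1/2)(1.8833)(14.125) = 13.301.

13.30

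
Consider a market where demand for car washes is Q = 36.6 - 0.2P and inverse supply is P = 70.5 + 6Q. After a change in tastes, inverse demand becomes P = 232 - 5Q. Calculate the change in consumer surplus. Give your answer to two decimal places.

Rewriting demand in inverse form: P = 183 - 5Q.
Initial equilibrium: Q_0 = 10.2273, P_0 = 131.8636; CS_0 = (1/2)(10.2273)(51.1364) = 261.4928, PS_0 = (1/2)(10.2273)(61.3636) = 313.7913.
New equilibrium: 232 - 5Q = 70.5 + 6Q gives Q_1 = 14.6818, P_1 = 158.5909; CS_1 = 538.8895, PS_1 = 646.6674.
Change in consumer surplus = 538.8895 - 261.4928 = 277.3967.

277.40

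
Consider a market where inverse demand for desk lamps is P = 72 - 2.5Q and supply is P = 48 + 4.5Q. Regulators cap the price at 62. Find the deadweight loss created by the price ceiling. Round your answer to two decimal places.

Without the control, 72 - 2.5Q = 48 + 4.5Q so Q* = 3.4286 and P* = 63.4286.
At the ceiling price 62, quantity supplied is (62 - 48)/4.5 = 3.1111; supply is the short side, so Q = 3.1111 trades at P = 62.
The lost-trades triangle has base Q* - 3.1111 = 0.3175 and height equal to the gap between the curves at Q = 3.1111, which is 64.2222 - 62 = 2.2222. DWL = (1/2)(0.3175)(2.2222) = 0.3527.

0.35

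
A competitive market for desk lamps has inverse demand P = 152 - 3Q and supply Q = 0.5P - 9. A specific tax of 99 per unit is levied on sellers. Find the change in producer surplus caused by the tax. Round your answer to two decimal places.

-669.24

Rewriting supply in inverse form: P = 18 + 2Q.
Without the tax, 152 - 3Q = 18 + 2Q so Q* = 26.8 and P* = 71.6.
A tax on sellers shifts supply up by 99: 152 - 3Q = 18 + 2Q + 99, so Q_t = 7. Buyers pay P_b = 131; sellers receive P_s = P_b - 99 = 32.
Producers lose the trapezoid between P_s and P* out to Q_t plus the triangle from Q_t to Q*: change in PS = 49 - 718.24 = -669.24.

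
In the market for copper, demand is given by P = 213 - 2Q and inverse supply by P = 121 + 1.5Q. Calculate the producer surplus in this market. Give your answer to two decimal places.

518.20

Set 213 - 2Q = 121 + 1.5Q, which gives 92 = 3.5Q, so Q* = 26.2857 and P* = 213 - 2(26.2857) = 160.4286.
PS is the area between P* and the supply curve from 0 to Q*: (1/2)(26.2857)(39.4286) = 518.2041.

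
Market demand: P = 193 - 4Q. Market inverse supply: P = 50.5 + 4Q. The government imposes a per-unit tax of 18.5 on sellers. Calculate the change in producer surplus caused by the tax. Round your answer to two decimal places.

Without the tax, 193 - 4Q = 50.5 + 4Q so Q* = 17.8125 and P* = 121.75.
A tax on sellers shifts supply up by 18.5: 193 - 4Q = 50.5 + 4Q + 18.5, so Q_t = 15.5. Buyers pay P_b = 131; sellers receive P_s = P_b - 18.5 = 112.5.
Producers lose the trapezoid between P_s and P* out to Q_t plus the triangle from Q_t to Q*: change in PS = 480.5 - 634.5703 = -154.0703.

-154.07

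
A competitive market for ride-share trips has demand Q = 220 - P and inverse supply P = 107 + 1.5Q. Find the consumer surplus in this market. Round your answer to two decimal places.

Rewriting demand in inverse form: P = 220 - Q.
Setting demand equal to supply, 113 = 2.5Q, so Q* = 45.2 and P* = 174.8.
CS is the area between the demand curve and P* from 0 to Q*: (1/2)(45.2)(45.2) = 1021.52.

1021.52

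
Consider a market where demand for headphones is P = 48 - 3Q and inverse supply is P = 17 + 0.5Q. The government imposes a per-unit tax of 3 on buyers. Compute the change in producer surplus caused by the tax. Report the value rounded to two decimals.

-3.61

Pre-tax equilibrium: 48 - 3Q = 17 + 0.5Q gives Q* = 8.8571, P* = 21.4286.
With the tax, buyers' net willingness to pay falls by 3: (48 - 3) - 3Q = 17 + 0.5Q, so Q_t = 8. Buyers pay P_b = 24; sellers receive P_s = P_b - 3 = 21.
Producers lose the trapezoid between P_s and P* out to Q_t plus the triangle from Q_t to Q*: change in PS = 16 - 19.6122 = -3.6122.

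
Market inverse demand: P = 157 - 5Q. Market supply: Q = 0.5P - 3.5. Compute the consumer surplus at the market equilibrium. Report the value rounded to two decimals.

Rewriting supply in inverse form: P = 7 + 2Q.
Set 157 - 5Q = 7 + 2Q, which gives 150 = 7Q, so Q* = 21.4286 and P* = 157 - 5(21.4286) = 49.8571.
The demand choke price is 157, so CS = (1/2)(Q*)(157 - P*) = (1/2)(21.4286)(107.1429) = 1147.9592.

1147.96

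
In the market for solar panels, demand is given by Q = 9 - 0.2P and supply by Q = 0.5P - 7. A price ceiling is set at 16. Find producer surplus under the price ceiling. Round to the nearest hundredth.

1.00

Rewriting demand in inverse form: P = 45 - 5Q.
Rewriting supply in inverse form: P = 14 + 2Q.
Free-market equilibrium: 45 - 5Q = 14 + 2Q gives Q* = 4.4286, P* = 22.8571.
At P = 16, sellers supply (16 - 14)/2 = 1 while buyers want more, so the quantity traded is 1 at price 16.
PS is the triangle above supply below 16: (1/2)(1)(16 - 14) = 1.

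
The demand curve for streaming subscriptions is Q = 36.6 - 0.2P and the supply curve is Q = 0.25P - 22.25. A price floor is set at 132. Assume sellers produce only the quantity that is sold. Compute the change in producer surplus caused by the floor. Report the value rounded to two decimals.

12.35

Rewriting demand in inverse form: P = 183 - 5Q.
Rewriting supply in inverse form: P = 89 + 4Q.
Free-market equilibrium: 183 - 5Q = 89 + 4Q gives Q* = 10.4444, P* = 130.7778.
At the floor price 132, quantity demanded is (183 - 132)/5 = 10.2; demand is the short side, so Q = 10.2 trades at P = 132.
PS goes from (1/2)(10.4444)(41.7778) = 218.1728 to 230.52 (computed as (132 - 89)(10.2) - (1/2)(4)(10.2)^2), a change of 12.3472.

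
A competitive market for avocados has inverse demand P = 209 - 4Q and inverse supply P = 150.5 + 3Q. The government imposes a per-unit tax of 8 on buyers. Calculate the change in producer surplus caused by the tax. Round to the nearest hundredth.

Without the tax, 209 - 4Q = 150.5 + 3Q so Q* = 8.3571 and P* = 175.5714.
A tax on buyers shifts demand down by 8: (209 - 8) - 4Q = 150.5 + 3Q, so Q_t = 7.2143. Buyers pay P_b = 180.1429; sellers receive P_s = P_b - 8 = 172.1429.
PS falls from (1/2)(8.3571)(25.0714) = 104.7628 to (1/2)(7.2143)(21.6429) = 78.0689, a change of -26.6939.

-26.69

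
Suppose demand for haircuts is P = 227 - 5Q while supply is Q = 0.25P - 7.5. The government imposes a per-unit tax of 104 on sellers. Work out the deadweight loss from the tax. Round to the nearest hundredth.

600.89

Rewriting supply in inverse form: P = 30 + 4Q.
Pre-tax equilibrium: 227 - 5Q = 30 + 4Q gives Q* = 21.8889, P* = 117.5556.
With the tax, sellers need 104 more per unit: 227 - 5Q = 30 + 4Q + 104, so Q_t = 10.3333. Buyers pay P_b = 175.3333; sellers receive P_s = P_b - 104 = 71.3333.
The welfare triangle lost has base Q* - Q_t = 11.5556 and height t = 104, so DWL = (1/2)(11.5556)(104) = 600.8889.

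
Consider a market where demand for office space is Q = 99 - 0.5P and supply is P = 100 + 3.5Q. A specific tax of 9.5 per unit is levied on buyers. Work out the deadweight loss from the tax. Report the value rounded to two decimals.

Rewriting demand in inverse form: P = 198 - 2Q.
Pre-tax equilibrium: 198 - 2Q = 100 + 3.5Q gives Q* = 17.8182, P* = 162.3636.
A tax on buyers shifts demand down by 9.5: (198 - 9.5) - 2Q = 100 + 3.5Q, so Q_t = 16.0909. Buyers pay P_b = 165.8182; sellers receive P_s = P_b - 9.5 = 156.3182.
The welfare triangle lost has base Q* - Q_t = 1.7273 and height t = 9.5, so DWL = (1/2)(1.7273)(9.5) = 8.2045.

8.20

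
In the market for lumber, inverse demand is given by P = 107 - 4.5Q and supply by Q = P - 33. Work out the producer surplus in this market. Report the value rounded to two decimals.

90.51

Rewriting supply in inverse form: P = 33 + Q.
Set 107 - 4.5Q = 33 + Q, which gives 74 = 5.5Q, so Q* = 13.4545 and P* = 107 - 4.5(13.4545) = 46.4545.
Producer surplus is the triangle above supply below P*: (1/2)(13.4545)(46.4545 - 33) = (1/2)(13.4545)(13.4545) = 90.5124.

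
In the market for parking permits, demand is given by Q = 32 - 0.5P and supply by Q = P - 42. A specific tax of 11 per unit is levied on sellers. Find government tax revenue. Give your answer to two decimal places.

40.33

Rewriting demand in inverse form: P = 64 - 2Q.
Rewriting supply in inverse form: P = 42 + Q.
Without the tax, 64 - 2Q = 42 + Q so Q* = 7.3333 and P* = 49.3333.
A tax on sellers shifts supply up by 11: 64 - 2Q = 42 + Q + 11, so Q_t = 3.6667. Buyers pay P_b = 56.6667; sellers receive P_s = P_b - 11 = 45.6667.
Tax revenue = t x Q_t = 11 x 3.6667 = 40.3333.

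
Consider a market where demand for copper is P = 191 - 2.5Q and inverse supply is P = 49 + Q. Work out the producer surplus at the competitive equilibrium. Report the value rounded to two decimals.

Setting demand equal to supply, 142 = 3.5Q, so Q* = 40.5714 and P* = 89.5714.
PS is the area between P* and the supply curve from 0 to Q*: (1/2)(40.5714)(40.5714) = 823.0204.

823.02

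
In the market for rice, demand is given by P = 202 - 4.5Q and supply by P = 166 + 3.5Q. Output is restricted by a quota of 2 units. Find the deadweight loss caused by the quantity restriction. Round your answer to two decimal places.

Unrestricted equilibrium: Q* = (202 - 166)/(4.5 + 3.5) = 4.5.
At Q = 2 the demand price is 202 - 4.5(2) = 193 and the supply price is 166 + 3.5(2) = 173.
DWL = (1/2)(gap between curves at 2) x (Q* - 2) = (1/2)(20)(2.5) = 25.

25.00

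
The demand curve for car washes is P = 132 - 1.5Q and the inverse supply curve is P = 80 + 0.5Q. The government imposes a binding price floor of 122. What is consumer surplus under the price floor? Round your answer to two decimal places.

33.33

Free-market equilibrium: 132 - 1.5Q = 80 + 0.5Q gives Q* = 26, P* = 93.
At the floor price 122, quantity demanded is (132 - 122)/1.5 = 6.6667; demand is the short side, so Q = 6.6667 trades at P = 122.
CS is the triangle under demand above 122: (1/2)(6.6667)(132 - 122) = 33.3333.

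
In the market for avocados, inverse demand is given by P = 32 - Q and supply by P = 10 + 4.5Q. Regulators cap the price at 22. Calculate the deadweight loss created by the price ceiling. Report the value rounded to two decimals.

Without the control, 32 - Q = 10 + 4.5Q so Q* = 4 and P* = 28.
At the ceiling price 22, quantity supplied is (22 - 10)/4.5 = 2.6667; supply is the short side, so Q = 2.6667 trades at P = 22.
The lost-trades triangle has base Q* - 2.6667 = 1.3333 and height equal to the gap between the curves at Q = 2.6667, which is 29.3333 - 22 = 7.3333. DWL = (1/2)(1.3333)(7.3333) = 4.8889.

4.89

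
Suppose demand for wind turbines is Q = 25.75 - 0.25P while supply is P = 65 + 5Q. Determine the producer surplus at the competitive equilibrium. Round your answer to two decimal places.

44.57

Rewriting demand in inverse form: P = 103 - 4Q.
Setting demand equal to supply, 38 = 9Q, so Q* = 4.2222 and P* = 86.1111.
PS is the area between P* and the supply curve from 0 to Q*: (1/2)(4.2222)(21.1111) = 44.5679.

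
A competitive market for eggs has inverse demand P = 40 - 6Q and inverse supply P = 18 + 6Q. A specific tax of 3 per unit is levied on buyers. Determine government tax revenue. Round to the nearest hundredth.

Without the tax, 40 - 6Q = 18 + 6Q so Q* = 1.8333 and P* = 29.
A tax on buyers shifts demand down by 3: (40 - 3) - 6Q = 18 + 6Q, so Q_t = 1.5833. Buyers pay P_b = 30.5; sellers receive P_s = P_b - 3 = 27.5.
Revenue is the tax times quantity traded: 3 x 1.5833 = 4.75.

4.75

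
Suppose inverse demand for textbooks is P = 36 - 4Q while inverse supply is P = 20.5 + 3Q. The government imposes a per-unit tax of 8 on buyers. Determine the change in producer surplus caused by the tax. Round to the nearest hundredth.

Pre-tax equilibrium: 36 - 4Q = 20.5 + 3Q gives Q* = 2.2143, P* = 27.1429.
A tax on buyers shifts demand down by 8: (36 - 8) - 4Q = 20.5 + 3Q, so Q_t = 1.0714. Buyers pay P_b = 31.7143; sellers receive P_s = P_b - 8 = 23.7143.
PS falls from (1/2)(2.2143)(6.6429) = 7.3546 to (1/2)(1.0714)(3.2143) = 1.7219, a change of -5.6327.

-5.63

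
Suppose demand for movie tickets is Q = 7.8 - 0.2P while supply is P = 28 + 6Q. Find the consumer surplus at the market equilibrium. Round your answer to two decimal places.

2.50

Rewriting demand in inverse form: P = 39 - 5Q.
Equilibrium: 39 - 5Q = 28 + 6Q, so Q* = 1 and P* = 34.
CS is the area between the demand curve and P* from 0 to Q*: (1/2)(1)(5) = 2.5.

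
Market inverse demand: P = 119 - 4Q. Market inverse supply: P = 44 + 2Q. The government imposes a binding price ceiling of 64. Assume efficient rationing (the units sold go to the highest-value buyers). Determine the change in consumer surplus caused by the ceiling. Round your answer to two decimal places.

37.50

Free-market equilibrium: 119 - 4Q = 44 + 2Q gives Q* = 12.5, P* = 69.
At P = 64, sellers supply (64 - 44)/2 = 10 while buyers want more, so the quantity traded is 10 at price 64.
CS goes from (1/2)(12.5)(50) = 312.5 to 350 (computed as (119 - 64)(10) - (1/2)(4)(10)^2), a change of 37.5.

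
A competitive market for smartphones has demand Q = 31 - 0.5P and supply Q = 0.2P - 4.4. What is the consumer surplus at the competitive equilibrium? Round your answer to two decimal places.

32.65

Rewriting demand in inverse form: P = 62 - 2Q.
Rewriting supply in inverse form: P = 22 + 5Q.
Setting demand equal to supply, 40 = 7Q, so Q* = 5.7143 and P* = 50.5714.
Consumer surplus is the triangle under demand above P*: (1/2)(5.7143)(62 - 50.5714) = (1/2)(5.7143)(11.4286) = 32.6531.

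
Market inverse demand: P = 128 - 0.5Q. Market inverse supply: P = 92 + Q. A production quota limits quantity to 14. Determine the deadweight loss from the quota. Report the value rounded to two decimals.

75.00

Without the quota, 128 - 0.5Q = 92 + Q gives Q* = 24.
At Q = 14 the demand price is 128 - 0.5(14) = 121 and the supply price is 92 + (14) = 106.
DWL = (1/2)(gap between curves at 14) x (Q* - 14) = (1/2)(15)(10) = 75.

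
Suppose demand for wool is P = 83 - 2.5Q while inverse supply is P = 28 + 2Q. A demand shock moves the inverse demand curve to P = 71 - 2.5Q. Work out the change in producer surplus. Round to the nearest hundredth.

Initial equilibrium: Q_0 = 12.2222, P_0 = 52.4444; CS_0 = (1/2)(12.2222)(30.5556) = 186.7284, PS_0 = (1/2)(12.2222)(24.4444) = 149.3827.
New equilibrium: 71 - 2.5Q = 28 + 2Q gives Q_1 = 9.5556, P_1 = 47.1111; CS_1 = 114.1358, PS_1 = 91.3086.
Change in producer surplus = 91.3086 - 149.3827 = -58.0741.

-58.07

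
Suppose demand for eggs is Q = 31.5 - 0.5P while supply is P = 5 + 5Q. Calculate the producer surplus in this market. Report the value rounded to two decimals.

171.63

Rewriting demand in inverse form: P = 63 - 2Q.
Setting demand equal to supply, 58 = 7Q, so Q* = 8.2857 and P* = 46.4286.
Producer surplus is the triangle above supply below P*: (1/2)(8.2857)(46.4286 - 5) = (1/2)(8.2857)(41.4286) = 171.6327.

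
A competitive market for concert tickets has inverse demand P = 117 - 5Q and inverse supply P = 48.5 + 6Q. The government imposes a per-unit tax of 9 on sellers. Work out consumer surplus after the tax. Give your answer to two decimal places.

Pre-tax equilibrium: 117 - 5Q = 48.5 + 6Q gives Q* = 6.2273, P* = 85.8636.
A tax on sellers shifts supply up by 9: 117 - 5Q = 48.5 + 6Q + 9, so Q_t = 5.4091. Buyers pay P_b = 89.9545; sellers receive P_s = P_b - 9 = 80.9545.
CS = (1/2)(Q_t)(117 - P_b) = (1/2)(5.4091)(27.0455) = 73.1457.

73.15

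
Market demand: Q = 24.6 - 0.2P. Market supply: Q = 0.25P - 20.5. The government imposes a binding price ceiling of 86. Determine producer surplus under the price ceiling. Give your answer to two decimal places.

Rewriting demand in inverse form: P = 123 - 5Q.
Rewriting supply in inverse form: P = 82 + 4Q.
Free-market equilibrium: 123 - 5Q = 82 + 4Q gives Q* = 4.5556, P* = 100.2222.
At the ceiling price 86, quantity supplied is (86 - 82)/4 = 1; supply is the short side, so Q = 1 trades at P = 86.
PS is the triangle above supply below 86: (1/2)(1)(86 - 82) = 2.

2.00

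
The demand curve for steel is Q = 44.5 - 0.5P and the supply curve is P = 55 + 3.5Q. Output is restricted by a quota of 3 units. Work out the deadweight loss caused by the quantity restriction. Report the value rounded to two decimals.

27.84

Rewriting demand in inverse form: P = 89 - 2Q.
Unrestricted equilibrium: Q* = (89 - 55)/(2 + 3.5) = 6.1818.
At Q = 3 the demand price is 89 - 2(3) = 83 and the supply price is 55 + 3.5(3) = 65.5.
Deadweight loss is the triangle between the curves from 3 to 6.1818: (1/2)(83 - 65.5)(6.1818 - 3) = 27.8409.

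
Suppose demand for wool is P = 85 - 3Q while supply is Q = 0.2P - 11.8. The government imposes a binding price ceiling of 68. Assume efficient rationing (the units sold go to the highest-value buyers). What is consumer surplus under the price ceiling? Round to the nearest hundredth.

25.74

Rewriting supply in inverse form: P = 59 + 5Q.
Without the control, 85 - 3Q = 59 + 5Q so Q* = 3.25 and P* = 75.25.
At P = 68, sellers supply (68 - 59)/5 = 1.8 while buyers want more, so the quantity traded is 1.8 at price 68.
The demand price at Q = 1.8 is 79.6. CS is the trapezoid between demand and 68 over [0, 1.8]: (1/2)[(85 - 68) + (79.6 - 68)](1.8) = 25.74.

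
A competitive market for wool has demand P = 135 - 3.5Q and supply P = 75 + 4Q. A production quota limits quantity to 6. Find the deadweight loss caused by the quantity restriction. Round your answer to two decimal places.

Without the quota, 135 - 3.5Q = 75 + 4Q gives Q* = 8.
At Q = 6 the demand price is 135 - 3.5(6) = 114 and the supply price is 75 + 4(6) = 99.
DWL = (1/2)(gap between curves at 6) x (Q* - 6) = (1/2)(15)(2) = 15.

15.00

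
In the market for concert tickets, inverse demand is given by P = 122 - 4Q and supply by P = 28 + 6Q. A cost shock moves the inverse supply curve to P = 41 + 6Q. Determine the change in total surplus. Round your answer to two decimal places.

Initial equilibrium: Q_0 = 9.4, P_0 = 84.4; CS_0 = (1/2)(9.4)(37.6) = 176.72, PS_0 = (1/2)(9.4)(56.4) = 265.08.
New equilibrium: 122 - 4Q = 41 + 6Q gives Q_1 = 8.1, P_1 = 89.6; CS_1 = 131.22, PS_1 = 196.83.
Change in total surplus = (131.22 + 196.83) - (176.72 + 265.08) = -113.75.

-113.75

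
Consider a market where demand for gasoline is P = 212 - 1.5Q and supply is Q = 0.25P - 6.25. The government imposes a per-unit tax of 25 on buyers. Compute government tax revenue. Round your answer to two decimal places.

736.36

Rewriting supply in inverse form: P = 25 + 4Q.
Pre-tax equilibrium: 212 - 1.5Q = 25 + 4Q gives Q* = 34, P* = 161.
A tax on buyers shifts demand down by 25: (212 - 25) - 1.5Q = 25 + 4Q, so Q_t = 29.4545. Buyers pay P_b = 167.8182; sellers receive P_s = P_b - 25 = 142.8182.
Revenue is the tax times quantity traded: 25 x 29.4545 = 736.3636.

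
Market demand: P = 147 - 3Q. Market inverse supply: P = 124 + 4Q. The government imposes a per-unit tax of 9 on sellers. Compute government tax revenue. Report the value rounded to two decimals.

18.00

Without the tax, 147 - 3Q = 124 + 4Q so Q* = 3.2857 and P* = 137.1429.
With the tax, sellers need 9 more per unit: 147 - 3Q = 124 + 4Q + 9, so Q_t = 2. Buyers pay P_b = 141; sellers receive P_s = P_b - 9 = 132.
Revenue is the tax times quantity traded: 9 x 2 = 18.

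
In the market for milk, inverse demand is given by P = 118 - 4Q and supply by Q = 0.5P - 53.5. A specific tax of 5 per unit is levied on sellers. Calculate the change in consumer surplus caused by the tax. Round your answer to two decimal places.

Rewriting supply in inverse form: P = 107 + 2Q.
Without the tax, 118 - 4Q = 107 + 2Q so Q* = 1.8333 and P* = 110.6667.
With the tax, sellers need 5 more per unit: 118 - 4Q = 107 + 2Q + 5, so Q_t = 1. Buyers pay P_b = 114; sellers receive P_s = P_b - 5 = 109.
Consumers lose the trapezoid between P* and P_b out to Q_t plus the triangle from Q_t to Q*: change in CS = 2 - 6.7222 = -4.7222.

-4.72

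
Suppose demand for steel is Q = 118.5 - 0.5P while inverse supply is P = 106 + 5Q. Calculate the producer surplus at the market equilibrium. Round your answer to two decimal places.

875.56

Rewriting demand in inverse form: P = 237 - 2Q.
Equilibrium: 237 - 2Q = 106 + 5Q, so Q* = 18.7143 and P* = 199.5714.
Producer surplus is the triangle above supply below P*: (1/2)(18.7143)(199.5714 - 106) = (1/2)(18.7143)(93.5714) = 875.5612.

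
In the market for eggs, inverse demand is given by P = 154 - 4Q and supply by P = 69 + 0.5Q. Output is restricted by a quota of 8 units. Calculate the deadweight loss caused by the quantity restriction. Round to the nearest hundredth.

Without the quota, 154 - 4Q = 69 + 0.5Q gives Q* = 18.8889.
At Q = 8 the demand price is 154 - 4(8) = 122 and the supply price is 69 + 0.5(8) = 73.
Deadweight loss is the triangle between the curves from 8 to 18.8889: (1/2)(122 - 73)(18.8889 - 8) = 266.7778.

266.78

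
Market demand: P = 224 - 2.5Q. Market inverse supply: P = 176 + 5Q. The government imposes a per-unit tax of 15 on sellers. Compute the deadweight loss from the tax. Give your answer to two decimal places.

Without the tax, 224 - 2.5Q = 176 + 5Q so Q* = 6.4 and P* = 208.
A tax on sellers shifts supply up by 15: 224 - 2.5Q = 176 + 5Q + 15, so Q_t = 4.4. Buyers pay P_b = 213; sellers receive P_s = P_b - 15 = 198.
The welfare triangle lost has base Q* - Q_t = 2 and height t = 15, so DWL = (1/2)(2)(15) = 15.

15.00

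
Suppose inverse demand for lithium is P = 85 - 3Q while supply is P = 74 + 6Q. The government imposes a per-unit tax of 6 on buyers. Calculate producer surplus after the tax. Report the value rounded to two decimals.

0.93

Pre-tax equilibrium: 85 - 3Q = 74 + 6Q gives Q* = 1.2222, P* = 81.3333.
With the tax, buyers' net willingness to pay falls by 6: (85 - 6) - 3Q = 74 + 6Q, so Q_t = 0.5556. Buyers pay P_b = 83.3333; sellers receive P_s = P_b - 6 = 77.3333.
Producer surplus is the triangle above supply below P_s: (1/2)(0.5556)(77.3333 - 74) = 0.9259.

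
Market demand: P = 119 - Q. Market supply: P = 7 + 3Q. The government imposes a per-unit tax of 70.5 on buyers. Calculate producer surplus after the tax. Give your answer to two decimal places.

Pre-tax equilibrium: 119 - Q = 7 + 3Q gives Q* = 28, P* = 91.
A tax on buyers shifts demand down by 70.5: (119 - 70.5) - Q = 7 + 3Q, so Q_t = 10.375. Buyers pay P_b = 108.625; sellers receive P_s = P_b - 70.5 = 38.125.
PS = (1/2)(Q_t)(P_s - 7) = (1/2)(10.375)(31.125) = 161.4609.

161.46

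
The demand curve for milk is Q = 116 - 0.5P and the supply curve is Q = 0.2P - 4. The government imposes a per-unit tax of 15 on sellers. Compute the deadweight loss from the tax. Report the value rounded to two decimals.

16.07

Rewriting demand in inverse form: P = 232 - 2Q.
Rewriting supply in inverse form: P = 20 + 5Q.
Pre-tax equilibrium: 232 - 2Q = 20 + 5Q gives Q* = 30.2857, P* = 171.4286.
A tax on sellers shifts supply up by 15: 232 - 2Q = 20 + 5Q + 15, so Q_t = 28.1429. Buyers pay P_b = 175.7143; sellers receive P_s = P_b - 15 = 160.7143.
The welfare triangle lost has base Q* - Q_t = 2.1429 and height t = 15, so DWL = (1/2)(2.1429)(15) = 16.0714.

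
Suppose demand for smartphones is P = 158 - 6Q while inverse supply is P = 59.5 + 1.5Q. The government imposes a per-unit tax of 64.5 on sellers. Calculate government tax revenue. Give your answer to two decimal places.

292.40

Pre-tax equilibrium: 158 - 6Q = 59.5 + 1.5Q gives Q* = 13.1333, P* = 79.2.
A tax on sellers shifts supply up by 64.5: 158 - 6Q = 59.5 + 1.5Q + 64.5, so Q_t = 4.5333. Buyers pay P_b = 130.8; sellers receive P_s = P_b - 64.5 = 66.3.
Revenue is the tax times quantity traded: 64.5 x 4.5333 = 292.4.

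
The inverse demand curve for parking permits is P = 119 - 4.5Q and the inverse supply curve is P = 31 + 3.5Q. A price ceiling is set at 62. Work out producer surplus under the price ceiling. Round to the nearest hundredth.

Without the control, 119 - 4.5Q = 31 + 3.5Q so Q* = 11 and P* = 69.5.
At P = 62, sellers supply (62 - 31)/3.5 = 8.8571 while buyers want more, so the quantity traded is 8.8571 at price 62.
PS is the triangle above supply below 62: (1/2)(8.8571)(62 - 31) = 137.2857.

137.29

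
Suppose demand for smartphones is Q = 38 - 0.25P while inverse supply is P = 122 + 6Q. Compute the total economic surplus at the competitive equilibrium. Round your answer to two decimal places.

45.00

Rewriting demand in inverse form: P = 152 - 4Q.
Set 152 - 4Q = 122 + 6Q, which gives 30 = 10Q, so Q* = 3 and P* = 152 - 4(3) = 140.
CS = (1/2)(3)(12) = 18 and PS = (1/2)(3)(18) = 27, so total surplus = 45.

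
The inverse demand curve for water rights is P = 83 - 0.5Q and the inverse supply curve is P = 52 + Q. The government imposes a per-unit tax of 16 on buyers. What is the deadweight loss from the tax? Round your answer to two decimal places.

85.33

Without the tax, 83 - 0.5Q = 52 + Q so Q* = 20.6667 and P* = 72.6667.
With the tax, buyers' net willingness to pay falls by 16: (83 - 16) - 0.5Q = 52 + Q, so Q_t = 10. Buyers pay P_b = 78; sellers receive P_s = P_b - 16 = 62.
Deadweight loss is the triangle between the curves from Q_t to Q*: (1/2)(20.6667 - 10)(16) = 85.3333.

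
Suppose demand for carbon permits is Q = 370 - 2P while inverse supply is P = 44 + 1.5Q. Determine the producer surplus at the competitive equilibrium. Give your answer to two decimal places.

3727.69

Rewriting demand in inverse form: P = 185 - 0.5Q.
Equilibrium: 185 - 0.5Q = 44 + 1.5Q, so Q* = 70.5 and P* = 149.75.
PS is the area between P* and the supply curve from 0 to Q*: (1/2)(70.5)(105.75) = 3727.6875.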